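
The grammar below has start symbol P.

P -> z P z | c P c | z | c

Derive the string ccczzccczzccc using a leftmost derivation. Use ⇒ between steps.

P ⇒ cPc   [P -> c P c]
cPc ⇒ ccPcc   [P -> c P c]
ccPcc ⇒ cccPccc   [P -> c P c]
cccPccc ⇒ ccczPzccc   [P -> z P z]
ccczPzccc ⇒ ccczzPzzccc   [P -> z P z]
ccczzPzzccc ⇒ ccczzcPczzccc   [P -> c P c]
ccczzcPczzccc ⇒ ccczzccczzccc   [P -> c]

P⇒cPc⇒ccPcc⇒cccPccc⇒ccczPzccc⇒ccczzPzzccc⇒ccczzcPczzccc⇒ccczzccczzccc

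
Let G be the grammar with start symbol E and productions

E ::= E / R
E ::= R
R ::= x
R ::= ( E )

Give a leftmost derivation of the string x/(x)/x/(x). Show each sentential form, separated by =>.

E => E/R => E/R/R => E/R/R/R => R/R/R/R => x/R/R/R => x/(E)/R/R => x/(R)/R/R => x/(x)/R/R => x/(x)/x/R => x/(x)/x/(E) => x/(x)/x/(R) => x/(x)/x/(x)

E => E/R   [E ::= E / R]
E/R => E/R/R   [E ::= E / R]
E/R/R => E/R/R/R   [E ::= E / R]
E/R/R/R => R/R/R/R   [E ::= R]
R/R/R/R => x/R/R/R   [R ::= x]
x/R/R/R => x/(E)/R/R   [R ::= ( E )]
x/(E)/R/R => x/(R)/R/R   [E ::= R]
x/(R)/R/R => x/(x)/R/R   [R ::= x]
x/(x)/R/R => x/(x)/x/R   [R ::= x]
x/(x)/x/R => x/(x)/x/(E)   [R ::= ( E )]
x/(x)/x/(E) => x/(x)/x/(R)   [E ::= R]
x/(x)/x/(R) => x/(x)/x/(x)   [R ::= x]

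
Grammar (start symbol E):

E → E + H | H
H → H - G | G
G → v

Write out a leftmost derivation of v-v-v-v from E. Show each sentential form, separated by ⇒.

E ⇒ H ⇒ H-G ⇒ H-G-G ⇒ H-G-G-G ⇒ G-G-G-G ⇒ v-G-G-G ⇒ v-v-G-G ⇒ v-v-v-G ⇒ v-v-v-v

E ⇒ H   [E → H]
H ⇒ H-G   [H → H - G]
H-G ⇒ H-G-G   [H → H - G]
H-G-G ⇒ H-G-G-G   [H → H - G]
H-G-G-G ⇒ G-G-G-G   [H → G]
G-G-G-G ⇒ v-G-G-G   [G → v]
v-G-G-G ⇒ v-v-G-G   [G → v]
v-v-G-G ⇒ v-v-v-G   [G → v]
v-v-v-G ⇒ v-v-v-v   [G → v]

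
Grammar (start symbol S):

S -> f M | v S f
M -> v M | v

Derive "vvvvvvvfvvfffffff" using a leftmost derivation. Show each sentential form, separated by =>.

S => vSf   [S -> v S f]
vSf => vvSff   [S -> v S f]
vvSff => vvvSfff   [S -> v S f]
vvvSfff => vvvvSffff   [S -> v S f]
vvvvSffff => vvvvvSfffff   [S -> v S f]
vvvvvSfffff => vvvvvvSffffff   [S -> v S f]
vvvvvvSffffff => vvvvvvvSfffffff   [S -> v S f]
vvvvvvvSfffffff => vvvvvvvfMfffffff   [S -> f M]
vvvvvvvfMfffffff => vvvvvvvfvMfffffff   [M -> v M]
vvvvvvvfvMfffffff => vvvvvvvfvvfffffff   [M -> v]

S=>vSf=>vvSff=>vvvSfff=>vvvvSffff=>vvvvvSfffff=>vvvvvvSffffff=>vvvvvvvSfffffff=>vvvvvvvfMfffffff=>vvvvvvvfvMfffffff=>vvvvvvvfvvfffffff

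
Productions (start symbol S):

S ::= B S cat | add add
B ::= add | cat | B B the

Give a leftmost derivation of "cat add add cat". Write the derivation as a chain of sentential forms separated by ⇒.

S ⇒ B S cat ⇒ cat S cat ⇒ cat add add cat

S ⇒ B S cat   [S ::= B S cat]
B S cat ⇒ cat S cat   [B ::= cat]
cat S cat ⇒ cat add add cat   [S ::= add add]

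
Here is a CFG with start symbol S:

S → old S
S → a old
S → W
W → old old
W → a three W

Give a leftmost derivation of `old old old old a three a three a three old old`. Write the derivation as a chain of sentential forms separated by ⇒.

S ⇒ old S ⇒ old old S ⇒ old old old S ⇒ old old old old S ⇒ old old old old W ⇒ old old old old a three W ⇒ old old old old a three a three W ⇒ old old old old a three a three a three W ⇒ old old old old a three a three a three old old

S ⇒ old S   [S → old S]
old S ⇒ old old S   [S → old S]
old old S ⇒ old old old S   [S → old S]
old old old S ⇒ old old old old S   [S → old S]
old old old old S ⇒ old old old old W   [S → W]
old old old old W ⇒ old old old old a three W   [W → a three W]
old old old old a three W ⇒ old old old old a three a three W   [W → a three W]
old old old old a three a three W ⇒ old old old old a three a three a three W   [W → a three W]
old old old old a three a three a three W ⇒ old old old old a three a three a three old old   [W → old old]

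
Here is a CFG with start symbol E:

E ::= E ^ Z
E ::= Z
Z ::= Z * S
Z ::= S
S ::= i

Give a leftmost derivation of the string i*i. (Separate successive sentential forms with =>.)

E => Z   [E ::= Z]
Z => Z*S   [Z ::= Z * S]
Z*S => S*S   [Z ::= S]
S*S => i*S   [S ::= i]
i*S => i*i   [S ::= i]

E => Z => Z*S => S*S => i*S => i*i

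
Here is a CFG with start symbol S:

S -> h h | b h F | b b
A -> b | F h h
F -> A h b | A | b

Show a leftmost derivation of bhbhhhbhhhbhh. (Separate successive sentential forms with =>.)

S=>bhF=>bhA=>bhFhh=>bhAhbhh=>bhFhhhbhh=>bhAhbhhhbhh=>bhFhhhbhhhbhh=>bhbhhhbhhhbhh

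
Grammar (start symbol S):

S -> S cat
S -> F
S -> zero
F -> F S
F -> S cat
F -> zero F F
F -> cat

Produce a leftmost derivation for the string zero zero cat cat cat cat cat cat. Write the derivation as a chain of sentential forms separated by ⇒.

S ⇒ F ⇒ zero F F ⇒ zero S cat F ⇒ zero S cat cat F ⇒ zero S cat cat cat F ⇒ zero F cat cat cat F ⇒ zero zero F F cat cat cat F ⇒ zero zero cat F cat cat cat F ⇒ zero zero cat cat cat cat cat F ⇒ zero zero cat cat cat cat cat cat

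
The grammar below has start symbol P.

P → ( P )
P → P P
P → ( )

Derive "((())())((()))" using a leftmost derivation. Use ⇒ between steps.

P ⇒ PP ⇒ (P)P ⇒ (PP)P ⇒ ((P)P)P ⇒ ((())P)P ⇒ ((())())P ⇒ ((())())(P) ⇒ ((())())((P)) ⇒ ((())())((()))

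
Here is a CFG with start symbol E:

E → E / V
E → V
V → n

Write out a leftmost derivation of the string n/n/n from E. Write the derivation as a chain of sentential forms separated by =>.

E => E/V   [E → E / V]
E/V => E/V/V   [E → E / V]
E/V/V => V/V/V   [E → V]
V/V/V => n/V/V   [V → n]
n/V/V => n/n/V   [V → n]
n/n/V => n/n/n   [V → n]

E => E/V => E/V/V => V/V/V => n/V/V => n/n/V => n/n/n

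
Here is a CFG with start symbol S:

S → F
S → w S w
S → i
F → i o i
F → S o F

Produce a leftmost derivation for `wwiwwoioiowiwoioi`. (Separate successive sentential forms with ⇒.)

S⇒F⇒SoF⇒FoF⇒SoFoF⇒wSwoFoF⇒wwSwwoFoF⇒wwiwwoFoF⇒wwiwwoioioF⇒wwiwwoioioSoF⇒wwiwwoioiowSwoF⇒wwiwwoioiowiwoF⇒wwiwwoioiowiwoioi

S ⇒ F   [S → F]
F ⇒ SoF   [F → S o F]
SoF ⇒ FoF   [S → F]
FoF ⇒ SoFoF   [F → S o F]
SoFoF ⇒ wSwoFoF   [S → w S w]
wSwoFoF ⇒ wwSwwoFoF   [S → w S w]
wwSwwoFoF ⇒ wwiwwoFoF   [S → i]
wwiwwoFoF ⇒ wwiwwoioioF   [F → i o i]
wwiwwoioioF ⇒ wwiwwoioioSoF   [F → S o F]
wwiwwoioioSoF ⇒ wwiwwoioiowSwoF   [S → w S w]
wwiwwoioiowSwoF ⇒ wwiwwoioiowiwoF   [S → i]
wwiwwoioiowiwoF ⇒ wwiwwoioiowiwoioi   [F → i o i]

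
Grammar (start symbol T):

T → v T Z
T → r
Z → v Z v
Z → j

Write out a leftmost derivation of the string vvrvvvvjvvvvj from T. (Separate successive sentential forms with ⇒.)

T⇒vTZ⇒vvTZZ⇒vvrZZ⇒vvrvZvZ⇒vvrvvZvvZ⇒vvrvvvZvvvZ⇒vvrvvvvZvvvvZ⇒vvrvvvvjvvvvZ⇒vvrvvvvjvvvvj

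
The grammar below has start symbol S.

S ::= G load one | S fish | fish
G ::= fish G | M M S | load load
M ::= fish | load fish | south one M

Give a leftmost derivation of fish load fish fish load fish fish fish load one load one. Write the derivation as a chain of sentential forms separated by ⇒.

S ⇒ G load one ⇒ M M S load one ⇒ fish M S load one ⇒ fish load fish S load one ⇒ fish load fish G load one load one ⇒ fish load fish M M S load one load one ⇒ fish load fish fish M S load one load one ⇒ fish load fish fish load fish S load one load one ⇒ fish load fish fish load fish S fish load one load one ⇒ fish load fish fish load fish fish fish load one load one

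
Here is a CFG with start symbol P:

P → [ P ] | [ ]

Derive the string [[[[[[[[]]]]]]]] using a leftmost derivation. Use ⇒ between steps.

P ⇒ [P]   [P → [ P ]]
[P] ⇒ [[P]]   [P → [ P ]]
[[P]] ⇒ [[[P]]]   [P → [ P ]]
[[[P]]] ⇒ [[[[P]]]]   [P → [ P ]]
[[[[P]]]] ⇒ [[[[[P]]]]]   [P → [ P ]]
[[[[[P]]]]] ⇒ [[[[[[P]]]]]]   [P → [ P ]]
[[[[[[P]]]]]] ⇒ [[[[[[[P]]]]]]]   [P → [ P ]]
[[[[[[[P]]]]]]] ⇒ [[[[[[[[]]]]]]]]   [P → [ ]]

P⇒[P]⇒[[P]]⇒[[[P]]]⇒[[[[P]]]]⇒[[[[[P]]]]]⇒[[[[[[P]]]]]]⇒[[[[[[[P]]]]]]]⇒[[[[[[[[]]]]]]]]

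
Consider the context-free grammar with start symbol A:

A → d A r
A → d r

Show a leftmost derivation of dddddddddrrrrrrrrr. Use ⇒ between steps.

A ⇒ dAr ⇒ ddArr ⇒ dddArrr ⇒ ddddArrrr ⇒ dddddArrrrr ⇒ ddddddArrrrrr ⇒ dddddddArrrrrrr ⇒ ddddddddArrrrrrrr ⇒ dddddddddrrrrrrrrr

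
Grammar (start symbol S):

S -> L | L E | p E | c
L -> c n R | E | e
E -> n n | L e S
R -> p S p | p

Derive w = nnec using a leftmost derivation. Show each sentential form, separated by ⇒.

S ⇒ L ⇒ E ⇒ LeS ⇒ EeS ⇒ nneS ⇒ nnec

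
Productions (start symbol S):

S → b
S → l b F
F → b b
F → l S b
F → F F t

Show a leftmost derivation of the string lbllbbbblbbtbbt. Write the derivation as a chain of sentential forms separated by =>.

S => lbF => lbFFt => lbFFtFt => lblSbFtFt => lbllbFbFtFt => lbllbbbbFtFt => lbllbbbblSbtFt => lbllbbbblbbtFt => lbllbbbblbbtbbt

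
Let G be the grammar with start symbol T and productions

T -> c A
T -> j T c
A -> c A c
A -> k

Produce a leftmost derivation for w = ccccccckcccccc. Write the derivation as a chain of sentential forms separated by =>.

T => cA => ccAc => cccAcc => ccccAccc => cccccAcccc => ccccccAccccc => cccccccAcccccc => ccccccckcccccc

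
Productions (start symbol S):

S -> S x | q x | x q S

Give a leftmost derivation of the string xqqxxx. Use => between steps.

S => Sx => Sxx => xqSxx => xqqxxx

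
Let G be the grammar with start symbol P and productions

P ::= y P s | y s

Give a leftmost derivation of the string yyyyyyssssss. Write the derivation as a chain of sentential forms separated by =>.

P=>yPs=>yyPss=>yyyPsss=>yyyyPssss=>yyyyyPsssss=>yyyyyyssssss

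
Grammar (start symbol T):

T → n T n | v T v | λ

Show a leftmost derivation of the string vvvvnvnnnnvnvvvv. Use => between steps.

T => vTv   [T → v T v]
vTv => vvTvv   [T → v T v]
vvTvv => vvvTvvv   [T → v T v]
vvvTvvv => vvvvTvvvv   [T → v T v]
vvvvTvvvv => vvvvnTnvvvv   [T → n T n]
vvvvnTnvvvv => vvvvnvTvnvvvv   [T → v T v]
vvvvnvTvnvvvv => vvvvnvnTnvnvvvv   [T → n T n]
vvvvnvnTnvnvvvv => vvvvnvnnTnnvnvvvv   [T → n T n]
vvvvnvnnTnnvnvvvv => vvvvnvnnnnvnvvvv   [T → λ]

T=>vTv=>vvTvv=>vvvTvvv=>vvvvTvvvv=>vvvvnTnvvvv=>vvvvnvTvnvvvv=>vvvvnvnTnvnvvvv=>vvvvnvnnTnnvnvvvv=>vvvvnvnnnnvnvvvv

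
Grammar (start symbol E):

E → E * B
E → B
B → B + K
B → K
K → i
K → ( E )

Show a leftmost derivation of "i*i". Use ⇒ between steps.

E⇒E*B⇒B*B⇒K*B⇒i*B⇒i*K⇒i*i

E ⇒ E*B   [E → E * B]
E*B ⇒ B*B   [E → B]
B*B ⇒ K*B   [B → K]
K*B ⇒ i*B   [K → i]
i*B ⇒ i*K   [B → K]
i*K ⇒ i*i   [K → i]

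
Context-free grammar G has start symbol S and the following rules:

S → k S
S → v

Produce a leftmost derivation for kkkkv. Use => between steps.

S => kS => kkS => kkkS => kkkkS => kkkkv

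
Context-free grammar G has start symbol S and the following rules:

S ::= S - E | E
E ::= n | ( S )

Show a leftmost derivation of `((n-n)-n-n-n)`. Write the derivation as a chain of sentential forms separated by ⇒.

S ⇒ E ⇒ (S) ⇒ (S-E) ⇒ (S-E-E) ⇒ (S-E-E-E) ⇒ (E-E-E-E) ⇒ ((S)-E-E-E) ⇒ ((S-E)-E-E-E) ⇒ ((E-E)-E-E-E) ⇒ ((n-E)-E-E-E) ⇒ ((n-n)-E-E-E) ⇒ ((n-n)-n-E-E) ⇒ ((n-n)-n-n-E) ⇒ ((n-n)-n-n-n)

S ⇒ E   [S ::= E]
E ⇒ (S)   [E ::= ( S )]
(S) ⇒ (S-E)   [S ::= S - E]
(S-E) ⇒ (S-E-E)   [S ::= S - E]
(S-E-E) ⇒ (S-E-E-E)   [S ::= S - E]
(S-E-E-E) ⇒ (E-E-E-E)   [S ::= E]
(E-E-E-E) ⇒ ((S)-E-E-E)   [E ::= ( S )]
((S)-E-E-E) ⇒ ((S-E)-E-E-E)   [S ::= S - E]
((S-E)-E-E-E) ⇒ ((E-E)-E-E-E)   [S ::= E]
((E-E)-E-E-E) ⇒ ((n-E)-E-E-E)   [E ::= n]
((n-E)-E-E-E) ⇒ ((n-n)-E-E-E)   [E ::= n]
((n-n)-E-E-E) ⇒ ((n-n)-n-E-E)   [E ::= n]
((n-n)-n-E-E) ⇒ ((n-n)-n-n-E)   [E ::= n]
((n-n)-n-n-E) ⇒ ((n-n)-n-n-n)   [E ::= n]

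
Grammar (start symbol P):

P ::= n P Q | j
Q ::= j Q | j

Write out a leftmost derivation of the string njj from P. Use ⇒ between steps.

P ⇒ nPQ ⇒ njQ ⇒ njj

P ⇒ nPQ   [P ::= n P Q]
nPQ ⇒ njQ   [P ::= j]
njQ ⇒ njj   [Q ::= j]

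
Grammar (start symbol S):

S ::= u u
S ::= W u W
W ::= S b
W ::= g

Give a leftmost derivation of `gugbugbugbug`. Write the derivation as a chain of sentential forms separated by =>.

S => WuW => SbuW => WuWbuW => SbuWbuW => WuWbuWbuW => SbuWbuWbuW => WuWbuWbuWbuW => guWbuWbuWbuW => gugbuWbuWbuW => gugbugbuWbuW => gugbugbugbuW => gugbugbugbug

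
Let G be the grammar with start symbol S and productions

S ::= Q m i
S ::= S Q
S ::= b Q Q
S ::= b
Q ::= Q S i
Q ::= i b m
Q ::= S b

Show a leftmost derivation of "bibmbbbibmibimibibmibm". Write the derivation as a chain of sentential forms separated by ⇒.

S⇒SQ⇒bQQQ⇒bSbQQ⇒bQmibQQ⇒bQSimibQQ⇒bQSiSimibQQ⇒bibmSiSimibQQ⇒bibmbQQiSimibQQ⇒bibmbSbQiSimibQQ⇒bibmbbbQiSimibQQ⇒bibmbbbibmiSimibQQ⇒bibmbbbibmibimibQQ⇒bibmbbbibmibimibibmQ⇒bibmbbbibmibimibibmibm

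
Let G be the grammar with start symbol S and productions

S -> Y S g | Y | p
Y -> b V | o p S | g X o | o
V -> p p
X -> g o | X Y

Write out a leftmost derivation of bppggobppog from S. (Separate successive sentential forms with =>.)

S => YSg   [S -> Y S g]
YSg => bVSg   [Y -> b V]
bVSg => bppSg   [V -> p p]
bppSg => bppYg   [S -> Y]
bppYg => bppgXog   [Y -> g X o]
bppgXog => bppgXYog   [X -> X Y]
bppgXYog => bppggoYog   [X -> g o]
bppggoYog => bppggobVog   [Y -> b V]
bppggobVog => bppggobppog   [V -> p p]

S=>YSg=>bVSg=>bppSg=>bppYg=>bppgXog=>bppgXYog=>bppggoYog=>bppggobVog=>bppggobppog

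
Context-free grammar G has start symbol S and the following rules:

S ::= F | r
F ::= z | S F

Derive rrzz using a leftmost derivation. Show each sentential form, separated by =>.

S=>F=>SF=>rF=>rSF=>rFF=>rSFF=>rrFF=>rrzF=>rrzz

S => F   [S ::= F]
F => SF   [F ::= S F]
SF => rF   [S ::= r]
rF => rSF   [F ::= S F]
rSF => rFF   [S ::= F]
rFF => rSFF   [F ::= S F]
rSFF => rrFF   [S ::= r]
rrFF => rrzF   [F ::= z]
rrzF => rrzz   [F ::= z]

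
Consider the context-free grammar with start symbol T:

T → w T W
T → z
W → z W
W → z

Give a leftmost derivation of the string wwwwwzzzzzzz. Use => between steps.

T => wTW => wwTWW => wwwTWWW => wwwwTWWWW => wwwwwTWWWWW => wwwwwzWWWWW => wwwwwzzWWWWW => wwwwwzzzWWWW => wwwwwzzzzWWW => wwwwwzzzzzWW => wwwwwzzzzzzW => wwwwwzzzzzzz

T => wTW   [T → w T W]
wTW => wwTWW   [T → w T W]
wwTWW => wwwTWWW   [T → w T W]
wwwTWWW => wwwwTWWWW   [T → w T W]
wwwwTWWWW => wwwwwTWWWWW   [T → w T W]
wwwwwTWWWWW => wwwwwzWWWWW   [T → z]
wwwwwzWWWWW => wwwwwzzWWWWW   [W → z W]
wwwwwzzWWWWW => wwwwwzzzWWWW   [W → z]
wwwwwzzzWWWW => wwwwwzzzzWWW   [W → z]
wwwwwzzzzWWW => wwwwwzzzzzWW   [W → z]
wwwwwzzzzzWW => wwwwwzzzzzzW   [W → z]
wwwwwzzzzzzW => wwwwwzzzzzzz   [W → z]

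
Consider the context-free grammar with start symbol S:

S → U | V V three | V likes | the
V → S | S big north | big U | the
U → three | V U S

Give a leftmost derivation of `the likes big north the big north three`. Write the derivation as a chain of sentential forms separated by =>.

S => V V three   [S → V V three]
V V three => S big north V three   [V → S big north]
S big north V three => V likes big north V three   [S → V likes]
V likes big north V three => the likes big north V three   [V → the]
the likes big north V three => the likes big north S big north three   [V → S big north]
the likes big north S big north three => the likes big north the big north three   [S → the]

S => V V three => S big north V three => V likes big north V three => the likes big north V three => the likes big north S big north three => the likes big north the big north three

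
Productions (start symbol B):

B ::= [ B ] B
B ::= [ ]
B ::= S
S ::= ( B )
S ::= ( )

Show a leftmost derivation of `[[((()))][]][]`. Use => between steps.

B => [B]B   [B ::= [ B ] B]
[B]B => [[B]B]B   [B ::= [ B ] B]
[[B]B]B => [[S]B]B   [B ::= S]
[[S]B]B => [[(B)]B]B   [S ::= ( B )]
[[(B)]B]B => [[(S)]B]B   [B ::= S]
[[(S)]B]B => [[((B))]B]B   [S ::= ( B )]
[[((B))]B]B => [[((S))]B]B   [B ::= S]
[[((S))]B]B => [[((()))]B]B   [S ::= ( )]
[[((()))]B]B => [[((()))][]]B   [B ::= [ ]]
[[((()))][]]B => [[((()))][]][]   [B ::= [ ]]

B => [B]B => [[B]B]B => [[S]B]B => [[(B)]B]B => [[(S)]B]B => [[((B))]B]B => [[((S))]B]B => [[((()))]B]B => [[((()))][]]B => [[((()))][]][]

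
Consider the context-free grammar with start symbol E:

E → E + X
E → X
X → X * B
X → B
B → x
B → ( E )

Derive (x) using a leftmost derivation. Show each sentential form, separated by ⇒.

E⇒X⇒B⇒(E)⇒(X)⇒(B)⇒(x)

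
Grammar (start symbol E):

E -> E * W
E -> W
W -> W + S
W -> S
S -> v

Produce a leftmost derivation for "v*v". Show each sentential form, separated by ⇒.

E ⇒ E*W   [E -> E * W]
E*W ⇒ W*W   [E -> W]
W*W ⇒ S*W   [W -> S]
S*W ⇒ v*W   [S -> v]
v*W ⇒ v*S   [W -> S]
v*S ⇒ v*v   [S -> v]

E ⇒ E*W ⇒ W*W ⇒ S*W ⇒ v*W ⇒ v*S ⇒ v*v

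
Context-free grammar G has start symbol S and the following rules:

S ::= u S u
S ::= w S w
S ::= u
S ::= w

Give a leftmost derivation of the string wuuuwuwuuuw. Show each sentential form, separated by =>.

S => wSw   [S ::= w S w]
wSw => wuSuw   [S ::= u S u]
wuSuw => wuuSuuw   [S ::= u S u]
wuuSuuw => wuuuSuuuw   [S ::= u S u]
wuuuSuuuw => wuuuwSwuuuw   [S ::= w S w]
wuuuwSwuuuw => wuuuwuwuuuw   [S ::= u]

S => wSw => wuSuw => wuuSuuw => wuuuSuuuw => wuuuwSwuuuw => wuuuwuwuuuw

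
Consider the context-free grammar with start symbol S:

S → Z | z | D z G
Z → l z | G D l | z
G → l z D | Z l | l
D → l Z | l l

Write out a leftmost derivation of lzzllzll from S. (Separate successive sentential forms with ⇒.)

S⇒DzG⇒lZzG⇒lzzG⇒lzzZl⇒lzzGDll⇒lzzlDll⇒lzzllZll⇒lzzllzll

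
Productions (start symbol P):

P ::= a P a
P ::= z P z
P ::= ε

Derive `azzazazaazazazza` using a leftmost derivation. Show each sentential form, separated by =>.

P=>aPa=>azPza=>azzPzza=>azzaPazza=>azzazPzazza=>azzazaPazazza=>azzazazPzazazza=>azzazazaPazazazza=>azzazazaazazazza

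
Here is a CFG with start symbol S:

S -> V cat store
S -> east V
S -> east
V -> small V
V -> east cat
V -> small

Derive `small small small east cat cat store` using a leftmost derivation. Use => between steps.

S => V cat store => small V cat store => small small V cat store => small small small V cat store => small small small east cat cat store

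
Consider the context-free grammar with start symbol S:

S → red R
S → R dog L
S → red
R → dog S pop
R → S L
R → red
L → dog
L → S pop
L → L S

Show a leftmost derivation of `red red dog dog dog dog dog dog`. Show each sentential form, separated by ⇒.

S ⇒ red R ⇒ red S L ⇒ red R dog L L ⇒ red S L dog L L ⇒ red R dog L L dog L L ⇒ red red dog L L dog L L ⇒ red red dog dog L dog L L ⇒ red red dog dog dog dog L L ⇒ red red dog dog dog dog dog L ⇒ red red dog dog dog dog dog dog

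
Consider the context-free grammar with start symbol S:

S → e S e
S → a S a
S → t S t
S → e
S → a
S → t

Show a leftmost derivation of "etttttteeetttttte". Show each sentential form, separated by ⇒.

S ⇒ eSe ⇒ etSte ⇒ ettStte ⇒ etttSttte ⇒ ettttStttte ⇒ etttttSttttte ⇒ ettttttStttttte ⇒ etttttteSetttttte ⇒ etttttteeetttttte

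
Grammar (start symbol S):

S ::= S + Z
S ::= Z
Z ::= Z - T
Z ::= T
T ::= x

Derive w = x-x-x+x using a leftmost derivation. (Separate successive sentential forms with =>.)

S => S+Z   [S ::= S + Z]
S+Z => Z+Z   [S ::= Z]
Z+Z => Z-T+Z   [Z ::= Z - T]
Z-T+Z => Z-T-T+Z   [Z ::= Z - T]
Z-T-T+Z => T-T-T+Z   [Z ::= T]
T-T-T+Z => x-T-T+Z   [T ::= x]
x-T-T+Z => x-x-T+Z   [T ::= x]
x-x-T+Z => x-x-x+Z   [T ::= x]
x-x-x+Z => x-x-x+T   [Z ::= T]
x-x-x+T => x-x-x+x   [T ::= x]

S => S+Z => Z+Z => Z-T+Z => Z-T-T+Z => T-T-T+Z => x-T-T+Z => x-x-T+Z => x-x-x+Z => x-x-x+T => x-x-x+x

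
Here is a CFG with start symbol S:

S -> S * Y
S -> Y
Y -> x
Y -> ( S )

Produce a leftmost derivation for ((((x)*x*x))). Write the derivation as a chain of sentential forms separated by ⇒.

S ⇒ Y ⇒ (S) ⇒ (Y) ⇒ ((S)) ⇒ ((Y)) ⇒ (((S))) ⇒ (((S*Y))) ⇒ (((S*Y*Y))) ⇒ (((Y*Y*Y))) ⇒ ((((S)*Y*Y))) ⇒ ((((Y)*Y*Y))) ⇒ ((((x)*Y*Y))) ⇒ ((((x)*x*Y))) ⇒ ((((x)*x*x)))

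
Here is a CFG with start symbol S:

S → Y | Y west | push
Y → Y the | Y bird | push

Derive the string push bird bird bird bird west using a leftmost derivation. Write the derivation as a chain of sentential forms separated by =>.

S => Y west => Y bird west => Y bird bird west => Y bird bird bird west => Y bird bird bird bird west => push bird bird bird bird west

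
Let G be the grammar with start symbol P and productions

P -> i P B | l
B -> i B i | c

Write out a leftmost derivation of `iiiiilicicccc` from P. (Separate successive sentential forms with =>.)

P=>iPB=>iiPBB=>iiiPBBB=>iiiiPBBBB=>iiiiiPBBBBB=>iiiiilBBBBB=>iiiiiliBiBBBB=>iiiiiliciBBBB=>iiiiilicicBBB=>iiiiiliciccBB=>iiiiilicicccB=>iiiiilicicccc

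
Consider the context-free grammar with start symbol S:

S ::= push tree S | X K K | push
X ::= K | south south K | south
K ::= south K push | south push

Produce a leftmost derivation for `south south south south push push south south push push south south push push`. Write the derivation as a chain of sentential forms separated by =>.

S => X K K => south south K K K => south south south K push K K => south south south south push push K K => south south south south push push south K push K => south south south south push push south south push push K => south south south south push push south south push push south K push => south south south south push push south south push push south south push push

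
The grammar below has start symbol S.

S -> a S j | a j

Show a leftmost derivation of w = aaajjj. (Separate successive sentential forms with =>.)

S => aSj => aaSjj => aaajjj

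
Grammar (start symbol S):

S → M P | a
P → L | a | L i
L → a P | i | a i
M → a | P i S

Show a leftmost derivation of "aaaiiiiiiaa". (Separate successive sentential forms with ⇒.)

S ⇒ MP ⇒ PiSP ⇒ LiiSP ⇒ aPiiSP ⇒ aLiiiSP ⇒ aaPiiiSP ⇒ aaLiiiiSP ⇒ aaaPiiiiSP ⇒ aaaLiiiiiSP ⇒ aaaiiiiiiSP ⇒ aaaiiiiiiaP ⇒ aaaiiiiiiaa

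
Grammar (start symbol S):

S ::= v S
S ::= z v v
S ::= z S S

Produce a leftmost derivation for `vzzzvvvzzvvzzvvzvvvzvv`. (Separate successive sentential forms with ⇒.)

S ⇒ vS   [S ::= v S]
vS ⇒ vzSS   [S ::= z S S]
vzSS ⇒ vzzSSS   [S ::= z S S]
vzzSSS ⇒ vzzzvvSS   [S ::= z v v]
vzzzvvSS ⇒ vzzzvvvSS   [S ::= v S]
vzzzvvvSS ⇒ vzzzvvvzSSS   [S ::= z S S]
vzzzvvvzSSS ⇒ vzzzvvvzzvvSS   [S ::= z v v]
vzzzvvvzzvvSS ⇒ vzzzvvvzzvvzSSS   [S ::= z S S]
vzzzvvvzzvvzSSS ⇒ vzzzvvvzzvvzzvvSS   [S ::= z v v]
vzzzvvvzzvvzzvvSS ⇒ vzzzvvvzzvvzzvvzvvS   [S ::= z v v]
vzzzvvvzzvvzzvvzvvS ⇒ vzzzvvvzzvvzzvvzvvvS   [S ::= v S]
vzzzvvvzzvvzzvvzvvvS ⇒ vzzzvvvzzvvzzvvzvvvzvv   [S ::= z v v]

S ⇒ vS ⇒ vzSS ⇒ vzzSSS ⇒ vzzzvvSS ⇒ vzzzvvvSS ⇒ vzzzvvvzSSS ⇒ vzzzvvvzzvvSS ⇒ vzzzvvvzzvvzSSS ⇒ vzzzvvvzzvvzzvvSS ⇒ vzzzvvvzzvvzzvvzvvS ⇒ vzzzvvvzzvvzzvvzvvvS ⇒ vzzzvvvzzvvzzvvzvvvzvv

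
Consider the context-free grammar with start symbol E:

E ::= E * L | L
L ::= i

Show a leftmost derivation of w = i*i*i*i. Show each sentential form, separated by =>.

E => E*L   [E ::= E * L]
E*L => E*L*L   [E ::= E * L]
E*L*L => E*L*L*L   [E ::= E * L]
E*L*L*L => L*L*L*L   [E ::= L]
L*L*L*L => i*L*L*L   [L ::= i]
i*L*L*L => i*i*L*L   [L ::= i]
i*i*L*L => i*i*i*L   [L ::= i]
i*i*i*L => i*i*i*i   [L ::= i]

E=>E*L=>E*L*L=>E*L*L*L=>L*L*L*L=>i*L*L*L=>i*i*L*L=>i*i*i*L=>i*i*i*i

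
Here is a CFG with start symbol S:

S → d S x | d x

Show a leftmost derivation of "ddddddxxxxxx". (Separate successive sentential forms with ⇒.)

S⇒dSx⇒ddSxx⇒dddSxxx⇒ddddSxxxx⇒dddddSxxxxx⇒ddddddxxxxxx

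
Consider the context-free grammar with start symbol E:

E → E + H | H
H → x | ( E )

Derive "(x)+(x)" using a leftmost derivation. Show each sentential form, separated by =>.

E => E+H   [E → E + H]
E+H => H+H   [E → H]
H+H => (E)+H   [H → ( E )]
(E)+H => (H)+H   [E → H]
(H)+H => (x)+H   [H → x]
(x)+H => (x)+(E)   [H → ( E )]
(x)+(E) => (x)+(H)   [E → H]
(x)+(H) => (x)+(x)   [H → x]

E => E+H => H+H => (E)+H => (H)+H => (x)+H => (x)+(E) => (x)+(H) => (x)+(x)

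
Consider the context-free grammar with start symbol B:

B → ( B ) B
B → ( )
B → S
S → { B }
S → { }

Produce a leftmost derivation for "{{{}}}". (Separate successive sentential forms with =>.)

B => S => {B} => {S} => {{B}} => {{S}} => {{{}}}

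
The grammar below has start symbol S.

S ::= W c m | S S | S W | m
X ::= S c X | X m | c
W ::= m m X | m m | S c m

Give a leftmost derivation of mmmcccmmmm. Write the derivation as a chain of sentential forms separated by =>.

S=>SW=>SSW=>WcmSW=>mmXcmSW=>mmScXcmSW=>mmmcXcmSW=>mmmcccmSW=>mmmcccmmW=>mmmcccmmmm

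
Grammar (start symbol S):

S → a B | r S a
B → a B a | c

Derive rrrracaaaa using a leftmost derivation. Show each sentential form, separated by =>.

S => rSa => rrSaa => rrrSaaa => rrrrSaaaa => rrrraBaaaa => rrrracaaaa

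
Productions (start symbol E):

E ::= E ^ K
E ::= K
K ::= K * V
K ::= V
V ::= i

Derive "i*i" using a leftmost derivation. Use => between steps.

E => K => K*V => V*V => i*V => i*i

E => K   [E ::= K]
K => K*V   [K ::= K * V]
K*V => V*V   [K ::= V]
V*V => i*V   [V ::= i]
i*V => i*i   [V ::= i]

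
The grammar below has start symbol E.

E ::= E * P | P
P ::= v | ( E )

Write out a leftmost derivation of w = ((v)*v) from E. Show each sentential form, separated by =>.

E => P => (E) => (E*P) => (P*P) => ((E)*P) => ((P)*P) => ((v)*P) => ((v)*v)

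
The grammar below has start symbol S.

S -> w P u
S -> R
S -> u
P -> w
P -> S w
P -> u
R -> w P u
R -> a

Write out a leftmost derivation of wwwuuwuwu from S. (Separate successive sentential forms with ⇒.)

S⇒wPu⇒wSwu⇒wwPuwu⇒wwSwuwu⇒wwwPuwuwu⇒wwwuuwuwu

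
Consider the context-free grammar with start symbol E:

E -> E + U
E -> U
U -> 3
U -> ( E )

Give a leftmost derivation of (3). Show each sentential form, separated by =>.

E => U   [E -> U]
U => (E)   [U -> ( E )]
(E) => (U)   [E -> U]
(U) => (3)   [U -> 3]

E => U => (E) => (U) => (3)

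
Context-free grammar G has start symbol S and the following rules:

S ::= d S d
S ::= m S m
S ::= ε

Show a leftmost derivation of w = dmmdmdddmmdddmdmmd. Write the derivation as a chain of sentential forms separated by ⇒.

S ⇒ dSd   [S ::= d S d]
dSd ⇒ dmSmd   [S ::= m S m]
dmSmd ⇒ dmmSmmd   [S ::= m S m]
dmmSmmd ⇒ dmmdSdmmd   [S ::= d S d]
dmmdSdmmd ⇒ dmmdmSmdmmd   [S ::= m S m]
dmmdmSmdmmd ⇒ dmmdmdSdmdmmd   [S ::= d S d]
dmmdmdSdmdmmd ⇒ dmmdmddSddmdmmd   [S ::= d S d]
dmmdmddSddmdmmd ⇒ dmmdmdddSdddmdmmd   [S ::= d S d]
dmmdmdddSdddmdmmd ⇒ dmmdmdddmSmdddmdmmd   [S ::= m S m]
dmmdmdddmSmdddmdmmd ⇒ dmmdmdddmmdddmdmmd   [S ::= ε]

S⇒dSd⇒dmSmd⇒dmmSmmd⇒dmmdSdmmd⇒dmmdmSmdmmd⇒dmmdmdSdmdmmd⇒dmmdmddSddmdmmd⇒dmmdmdddSdddmdmmd⇒dmmdmdddmSmdddmdmmd⇒dmmdmdddmmdddmdmmd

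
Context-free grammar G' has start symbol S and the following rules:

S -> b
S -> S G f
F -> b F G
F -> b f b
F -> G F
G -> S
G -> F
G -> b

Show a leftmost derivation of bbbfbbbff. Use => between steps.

S => SGf => bGf => bFf => bbFGf => bbbfbGf => bbbfbSf => bbbfbSGff => bbbfbbGff => bbbfbbbff

S => SGf   [S -> S G f]
SGf => bGf   [S -> b]
bGf => bFf   [G -> F]
bFf => bbFGf   [F -> b F G]
bbFGf => bbbfbGf   [F -> b f b]
bbbfbGf => bbbfbSf   [G -> S]
bbbfbSf => bbbfbSGff   [S -> S G f]
bbbfbSGff => bbbfbbGff   [S -> b]
bbbfbbGff => bbbfbbbff   [G -> b]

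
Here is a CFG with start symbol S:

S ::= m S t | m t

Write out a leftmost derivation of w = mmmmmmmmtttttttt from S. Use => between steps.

S => mSt   [S ::= m S t]
mSt => mmStt   [S ::= m S t]
mmStt => mmmSttt   [S ::= m S t]
mmmSttt => mmmmStttt   [S ::= m S t]
mmmmStttt => mmmmmSttttt   [S ::= m S t]
mmmmmSttttt => mmmmmmStttttt   [S ::= m S t]
mmmmmmStttttt => mmmmmmmSttttttt   [S ::= m S t]
mmmmmmmSttttttt => mmmmmmmmtttttttt   [S ::= m t]

S => mSt => mmStt => mmmSttt => mmmmStttt => mmmmmSttttt => mmmmmmStttttt => mmmmmmmSttttttt => mmmmmmmmtttttttt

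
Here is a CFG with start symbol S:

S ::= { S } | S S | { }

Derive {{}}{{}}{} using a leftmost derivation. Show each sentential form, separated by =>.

S => SS   [S ::= S S]
SS => SSS   [S ::= S S]
SSS => {S}SS   [S ::= { S }]
{S}SS => {{}}SS   [S ::= { }]
{{}}SS => {{}}{S}S   [S ::= { S }]
{{}}{S}S => {{}}{{}}S   [S ::= { }]
{{}}{{}}S => {{}}{{}}{}   [S ::= { }]

S => SS => SSS => {S}SS => {{}}SS => {{}}{S}S => {{}}{{}}S => {{}}{{}}{}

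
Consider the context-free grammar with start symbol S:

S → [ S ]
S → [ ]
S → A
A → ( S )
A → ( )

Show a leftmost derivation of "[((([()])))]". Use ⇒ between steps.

S ⇒ [S] ⇒ [A] ⇒ [(S)] ⇒ [(A)] ⇒ [((S))] ⇒ [((A))] ⇒ [(((S)))] ⇒ [((([S])))] ⇒ [((([A])))] ⇒ [((([()])))]

S ⇒ [S]   [S → [ S ]]
[S] ⇒ [A]   [S → A]
[A] ⇒ [(S)]   [A → ( S )]
[(S)] ⇒ [(A)]   [S → A]
[(A)] ⇒ [((S))]   [A → ( S )]
[((S))] ⇒ [((A))]   [S → A]
[((A))] ⇒ [(((S)))]   [A → ( S )]
[(((S)))] ⇒ [((([S])))]   [S → [ S ]]
[((([S])))] ⇒ [((([A])))]   [S → A]
[((([A])))] ⇒ [((([()])))]   [A → ( )]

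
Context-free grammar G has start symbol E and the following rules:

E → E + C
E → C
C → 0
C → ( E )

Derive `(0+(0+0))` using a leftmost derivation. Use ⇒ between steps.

E⇒C⇒(E)⇒(E+C)⇒(C+C)⇒(0+C)⇒(0+(E))⇒(0+(E+C))⇒(0+(C+C))⇒(0+(0+C))⇒(0+(0+0))

E ⇒ C   [E → C]
C ⇒ (E)   [C → ( E )]
(E) ⇒ (E+C)   [E → E + C]
(E+C) ⇒ (C+C)   [E → C]
(C+C) ⇒ (0+C)   [C → 0]
(0+C) ⇒ (0+(E))   [C → ( E )]
(0+(E)) ⇒ (0+(E+C))   [E → E + C]
(0+(E+C)) ⇒ (0+(C+C))   [E → C]
(0+(C+C)) ⇒ (0+(0+C))   [C → 0]
(0+(0+C)) ⇒ (0+(0+0))   [C → 0]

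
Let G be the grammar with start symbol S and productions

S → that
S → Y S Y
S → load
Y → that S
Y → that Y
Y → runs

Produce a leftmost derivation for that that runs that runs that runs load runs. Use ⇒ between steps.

S ⇒ Y S Y ⇒ that S S Y ⇒ that Y S Y S Y ⇒ that that S S Y S Y ⇒ that that Y S Y S Y S Y ⇒ that that runs S Y S Y S Y ⇒ that that runs that Y S Y S Y ⇒ that that runs that runs S Y S Y ⇒ that that runs that runs that Y S Y ⇒ that that runs that runs that runs S Y ⇒ that that runs that runs that runs load Y ⇒ that that runs that runs that runs load runs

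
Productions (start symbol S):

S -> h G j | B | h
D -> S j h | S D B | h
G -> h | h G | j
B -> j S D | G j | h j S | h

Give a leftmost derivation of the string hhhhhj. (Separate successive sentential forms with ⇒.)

S ⇒ hGj ⇒ hhGj ⇒ hhhGj ⇒ hhhhGj ⇒ hhhhhj

S ⇒ hGj   [S -> h G j]
hGj ⇒ hhGj   [G -> h G]
hhGj ⇒ hhhGj   [G -> h G]
hhhGj ⇒ hhhhGj   [G -> h G]
hhhhGj ⇒ hhhhhj   [G -> h]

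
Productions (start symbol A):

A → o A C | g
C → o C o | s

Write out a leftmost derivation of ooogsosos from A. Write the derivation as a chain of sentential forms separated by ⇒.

A ⇒ oAC   [A → o A C]
oAC ⇒ ooACC   [A → o A C]
ooACC ⇒ oooACCC   [A → o A C]
oooACCC ⇒ ooogCCC   [A → g]
ooogCCC ⇒ ooogsCC   [C → s]
ooogsCC ⇒ ooogsoCoC   [C → o C o]
ooogsoCoC ⇒ ooogsosoC   [C → s]
ooogsosoC ⇒ ooogsosos   [C → s]

A ⇒ oAC ⇒ ooACC ⇒ oooACCC ⇒ ooogCCC ⇒ ooogsCC ⇒ ooogsoCoC ⇒ ooogsosoC ⇒ ooogsosos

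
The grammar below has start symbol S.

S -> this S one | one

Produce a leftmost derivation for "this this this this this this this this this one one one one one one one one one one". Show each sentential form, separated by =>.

S => this S one   [S -> this S one]
this S one => this this S one one   [S -> this S one]
this this S one one => this this this S one one one   [S -> this S one]
this this this S one one one => this this this this S one one one one   [S -> this S one]
this this this this S one one one one => this this this this this S one one one one one   [S -> this S one]
this this this this this S one one one one one => this this this this this this S one one one one one one   [S -> this S one]
this this this this this this S one one one one one one => this this this this this this this S one one one one one one one   [S -> this S one]
this this this this this this this S one one one one one one one => this this this this this this this this S one one one one one one one one   [S -> this S one]
this this this this this this this this S one one one one one one one one => this this this this this this this this this S one one one one one one one one one   [S -> this S one]
this this this this this this this this this S one one one one one one one one one => this this this this this this this this this one one one one one one one one one one   [S -> one]

S => this S one => this this S one one => this this this S one one one => this this this this S one one one one => this this this this this S one one one one one => this this this this this this S one one one one one one => this this this this this this this S one one one one one one one => this this this this this this this this S one one one one one one one one => this this this this this this this this this S one one one one one one one one one => this this this this this this this this this one one one one one one one one one one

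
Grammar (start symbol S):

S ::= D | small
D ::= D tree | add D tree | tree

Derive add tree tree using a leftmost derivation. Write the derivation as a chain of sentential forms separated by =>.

S => D => add D tree => add tree tree

S => D   [S ::= D]
D => add D tree   [D ::= add D tree]
add D tree => add tree tree   [D ::= tree]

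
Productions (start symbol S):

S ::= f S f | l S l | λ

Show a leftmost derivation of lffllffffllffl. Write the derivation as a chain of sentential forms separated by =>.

S => lSl => lfSfl => lffSffl => lfflSlffl => lffllSllffl => lffllfSfllffl => lffllffSffllffl => lffllffffllffl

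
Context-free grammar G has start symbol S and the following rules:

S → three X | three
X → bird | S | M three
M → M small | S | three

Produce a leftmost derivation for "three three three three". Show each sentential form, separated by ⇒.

S ⇒ three X ⇒ three S ⇒ three three X ⇒ three three M three ⇒ three three S three ⇒ three three three three

S ⇒ three X   [S → three X]
three X ⇒ three S   [X → S]
three S ⇒ three three X   [S → three X]
three three X ⇒ three three M three   [X → M three]
three three M three ⇒ three three S three   [M → S]
three three S three ⇒ three three three three   [S → three]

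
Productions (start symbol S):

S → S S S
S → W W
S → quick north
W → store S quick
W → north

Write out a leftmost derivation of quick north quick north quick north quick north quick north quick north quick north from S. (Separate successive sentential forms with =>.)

S => S S S => S S S S S => S S S S S S S => quick north S S S S S S => quick north quick north S S S S S => quick north quick north quick north S S S S => quick north quick north quick north quick north S S S => quick north quick north quick north quick north quick north S S => quick north quick north quick north quick north quick north quick north S => quick north quick north quick north quick north quick north quick north quick north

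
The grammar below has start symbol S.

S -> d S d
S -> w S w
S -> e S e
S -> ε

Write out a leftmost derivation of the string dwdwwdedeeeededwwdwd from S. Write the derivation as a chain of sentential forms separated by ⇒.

S ⇒ dSd   [S -> d S d]
dSd ⇒ dwSwd   [S -> w S w]
dwSwd ⇒ dwdSdwd   [S -> d S d]
dwdSdwd ⇒ dwdwSwdwd   [S -> w S w]
dwdwSwdwd ⇒ dwdwwSwwdwd   [S -> w S w]
dwdwwSwwdwd ⇒ dwdwwdSdwwdwd   [S -> d S d]
dwdwwdSdwwdwd ⇒ dwdwwdeSedwwdwd   [S -> e S e]
dwdwwdeSedwwdwd ⇒ dwdwwdedSdedwwdwd   [S -> d S d]
dwdwwdedSdedwwdwd ⇒ dwdwwdedeSededwwdwd   [S -> e S e]
dwdwwdedeSededwwdwd ⇒ dwdwwdedeeSeededwwdwd   [S -> e S e]
dwdwwdedeeSeededwwdwd ⇒ dwdwwdedeeeededwwdwd   [S -> ε]

S ⇒ dSd ⇒ dwSwd ⇒ dwdSdwd ⇒ dwdwSwdwd ⇒ dwdwwSwwdwd ⇒ dwdwwdSdwwdwd ⇒ dwdwwdeSedwwdwd ⇒ dwdwwdedSdedwwdwd ⇒ dwdwwdedeSededwwdwd ⇒ dwdwwdedeeSeededwwdwd ⇒ dwdwwdedeeeededwwdwd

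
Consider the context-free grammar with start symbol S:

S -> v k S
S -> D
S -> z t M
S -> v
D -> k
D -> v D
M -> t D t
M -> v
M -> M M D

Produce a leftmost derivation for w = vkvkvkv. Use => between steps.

S=>vkS=>vkvkS=>vkvkvkS=>vkvkvkv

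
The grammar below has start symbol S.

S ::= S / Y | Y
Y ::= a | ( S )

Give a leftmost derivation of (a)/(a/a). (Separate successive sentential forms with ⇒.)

S ⇒ S/Y ⇒ Y/Y ⇒ (S)/Y ⇒ (Y)/Y ⇒ (a)/Y ⇒ (a)/(S) ⇒ (a)/(S/Y) ⇒ (a)/(Y/Y) ⇒ (a)/(a/Y) ⇒ (a)/(a/a)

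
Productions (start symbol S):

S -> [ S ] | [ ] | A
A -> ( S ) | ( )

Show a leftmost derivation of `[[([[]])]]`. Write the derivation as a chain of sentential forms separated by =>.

S => [S] => [[S]] => [[A]] => [[(S)]] => [[([S])]] => [[([[]])]]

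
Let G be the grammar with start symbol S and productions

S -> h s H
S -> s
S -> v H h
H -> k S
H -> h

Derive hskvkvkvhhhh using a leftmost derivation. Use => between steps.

S=>hsH=>hskS=>hskvHh=>hskvkSh=>hskvkvHhh=>hskvkvkShh=>hskvkvkvHhhh=>hskvkvkvhhhh

S => hsH   [S -> h s H]
hsH => hskS   [H -> k S]
hskS => hskvHh   [S -> v H h]
hskvHh => hskvkSh   [H -> k S]
hskvkSh => hskvkvHhh   [S -> v H h]
hskvkvHhh => hskvkvkShh   [H -> k S]
hskvkvkShh => hskvkvkvHhhh   [S -> v H h]
hskvkvkvHhhh => hskvkvkvhhhh   [H -> h]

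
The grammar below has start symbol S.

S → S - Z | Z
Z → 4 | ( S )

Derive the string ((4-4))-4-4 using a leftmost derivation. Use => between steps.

S=>S-Z=>S-Z-Z=>Z-Z-Z=>(S)-Z-Z=>(Z)-Z-Z=>((S))-Z-Z=>((S-Z))-Z-Z=>((Z-Z))-Z-Z=>((4-Z))-Z-Z=>((4-4))-Z-Z=>((4-4))-4-Z=>((4-4))-4-4

S => S-Z   [S → S - Z]
S-Z => S-Z-Z   [S → S - Z]
S-Z-Z => Z-Z-Z   [S → Z]
Z-Z-Z => (S)-Z-Z   [Z → ( S )]
(S)-Z-Z => (Z)-Z-Z   [S → Z]
(Z)-Z-Z => ((S))-Z-Z   [Z → ( S )]
((S))-Z-Z => ((S-Z))-Z-Z   [S → S - Z]
((S-Z))-Z-Z => ((Z-Z))-Z-Z   [S → Z]
((Z-Z))-Z-Z => ((4-Z))-Z-Z   [Z → 4]
((4-Z))-Z-Z => ((4-4))-Z-Z   [Z → 4]
((4-4))-Z-Z => ((4-4))-4-Z   [Z → 4]
((4-4))-4-Z => ((4-4))-4-4   [Z → 4]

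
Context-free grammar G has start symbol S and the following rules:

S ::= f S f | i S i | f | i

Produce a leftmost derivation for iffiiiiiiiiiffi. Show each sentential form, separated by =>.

S => iSi => ifSfi => iffSffi => iffiSiffi => iffiiSiiffi => iffiiiSiiiffi => iffiiiiSiiiiffi => iffiiiiiiiiiffi

S => iSi   [S ::= i S i]
iSi => ifSfi   [S ::= f S f]
ifSfi => iffSffi   [S ::= f S f]
iffSffi => iffiSiffi   [S ::= i S i]
iffiSiffi => iffiiSiiffi   [S ::= i S i]
iffiiSiiffi => iffiiiSiiiffi   [S ::= i S i]
iffiiiSiiiffi => iffiiiiSiiiiffi   [S ::= i S i]
iffiiiiSiiiiffi => iffiiiiiiiiiffi   [S ::= i]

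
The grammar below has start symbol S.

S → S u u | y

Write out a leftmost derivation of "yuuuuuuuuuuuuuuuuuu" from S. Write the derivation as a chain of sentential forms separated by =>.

S=>Suu=>Suuuu=>Suuuuuu=>Suuuuuuuu=>Suuuuuuuuuu=>Suuuuuuuuuuuu=>Suuuuuuuuuuuuuu=>Suuuuuuuuuuuuuuuu=>Suuuuuuuuuuuuuuuuuu=>yuuuuuuuuuuuuuuuuuu

S => Suu   [S → S u u]
Suu => Suuuu   [S → S u u]
Suuuu => Suuuuuu   [S → S u u]
Suuuuuu => Suuuuuuuu   [S → S u u]
Suuuuuuuu => Suuuuuuuuuu   [S → S u u]
Suuuuuuuuuu => Suuuuuuuuuuuu   [S → S u u]
Suuuuuuuuuuuu => Suuuuuuuuuuuuuu   [S → S u u]
Suuuuuuuuuuuuuu => Suuuuuuuuuuuuuuuu   [S → S u u]
Suuuuuuuuuuuuuuuu => Suuuuuuuuuuuuuuuuuu   [S → S u u]
Suuuuuuuuuuuuuuuuuu => yuuuuuuuuuuuuuuuuuu   [S → y]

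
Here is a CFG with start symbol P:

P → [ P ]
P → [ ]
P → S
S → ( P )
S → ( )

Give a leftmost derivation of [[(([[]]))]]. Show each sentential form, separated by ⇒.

P ⇒ [P] ⇒ [[P]] ⇒ [[S]] ⇒ [[(P)]] ⇒ [[(S)]] ⇒ [[((P))]] ⇒ [[(([P]))]] ⇒ [[(([[]]))]]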